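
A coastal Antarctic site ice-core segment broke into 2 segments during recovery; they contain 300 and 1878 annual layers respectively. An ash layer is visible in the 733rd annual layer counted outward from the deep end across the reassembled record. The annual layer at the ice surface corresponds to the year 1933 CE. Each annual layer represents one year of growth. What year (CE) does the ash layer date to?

488 CE

Total annual layers = 300 + 1878 = 2178.
Between annual layer 733 and the ice surface there are 2178 − 733 = 1445 annual layers.
1933 − 1445 = 488 CE.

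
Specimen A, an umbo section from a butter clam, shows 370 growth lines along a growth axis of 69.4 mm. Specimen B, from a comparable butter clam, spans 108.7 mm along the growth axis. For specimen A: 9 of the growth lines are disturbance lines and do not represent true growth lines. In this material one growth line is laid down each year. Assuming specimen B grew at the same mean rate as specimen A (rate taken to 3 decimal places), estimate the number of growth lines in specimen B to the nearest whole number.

Specimen A: after corrections the count is 370 − 9 = 361 growth lines.
A: Extension rate ≈ 69.4 / 361 = 0.192 mm/yr.
Specimen B: 108.7 mm / 0.192 mm per year = 566.15 years ≈ 566 growth lines.

566 growth lines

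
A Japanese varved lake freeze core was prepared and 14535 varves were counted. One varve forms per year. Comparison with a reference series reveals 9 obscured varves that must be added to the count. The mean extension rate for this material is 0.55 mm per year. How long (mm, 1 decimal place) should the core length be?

7999.2 mm

Adjusted count: 14535 + 9 = 14544 varves.
Length ≈ 0.55 × 14544 = 7999.2 mm.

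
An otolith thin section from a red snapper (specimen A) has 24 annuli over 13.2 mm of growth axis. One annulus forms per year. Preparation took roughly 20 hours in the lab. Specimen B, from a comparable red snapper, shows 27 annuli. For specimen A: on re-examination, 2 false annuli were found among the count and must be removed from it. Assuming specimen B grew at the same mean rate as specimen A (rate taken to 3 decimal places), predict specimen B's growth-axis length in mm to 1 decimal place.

Specimen A: adjusted count: 24 − 2 = 22 annuli.
A: Extension rate ≈ 13.2 / 22 = 0.600 mm/yr.
For B, 0.600 mm/year × 27 years = 16.2 mm.

16.2 mm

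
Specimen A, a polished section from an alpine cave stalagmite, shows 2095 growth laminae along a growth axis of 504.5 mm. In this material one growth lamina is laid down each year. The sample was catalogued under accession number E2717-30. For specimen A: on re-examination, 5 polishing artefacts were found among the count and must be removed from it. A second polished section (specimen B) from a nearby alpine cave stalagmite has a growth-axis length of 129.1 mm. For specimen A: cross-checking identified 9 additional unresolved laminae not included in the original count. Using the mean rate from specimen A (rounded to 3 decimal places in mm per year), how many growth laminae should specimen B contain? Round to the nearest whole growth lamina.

538 growth laminae

Specimen A: after corrections the count is 2095 − 5 + 9 = 2099 growth laminae.
A: Mean rate = 504.5 mm / 2099 years ≈ 0.240 mm/year.
B spans 129.1 / 0.240 = 537.92 years ≈ 538 growth laminae.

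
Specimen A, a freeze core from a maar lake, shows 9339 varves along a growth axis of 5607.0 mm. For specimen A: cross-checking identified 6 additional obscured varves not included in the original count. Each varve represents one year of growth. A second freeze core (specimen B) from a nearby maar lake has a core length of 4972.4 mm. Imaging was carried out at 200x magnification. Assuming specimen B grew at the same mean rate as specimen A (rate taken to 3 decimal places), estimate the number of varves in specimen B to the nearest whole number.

8287 varves

Specimen A: adjusted count: 9339 + 6 = 9345 varves.
A: Extension rate ≈ 5607.0 / 9345 = 0.600 mm/yr.
Specimen B: 4972.4 mm / 0.600 mm per year = 8287.33 years ≈ 8287 varves.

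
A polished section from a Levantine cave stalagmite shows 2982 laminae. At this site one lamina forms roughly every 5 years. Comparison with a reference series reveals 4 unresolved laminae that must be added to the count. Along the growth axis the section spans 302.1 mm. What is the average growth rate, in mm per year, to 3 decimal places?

0.020 mm per year

After corrections the count is 2982 + 4 = 2986 laminae.
Multiplying by 5 years per lamina: 2986 × 5 = 14930 years.
Extension rate ≈ 302.1 / 14930 = 0.020 mm per year.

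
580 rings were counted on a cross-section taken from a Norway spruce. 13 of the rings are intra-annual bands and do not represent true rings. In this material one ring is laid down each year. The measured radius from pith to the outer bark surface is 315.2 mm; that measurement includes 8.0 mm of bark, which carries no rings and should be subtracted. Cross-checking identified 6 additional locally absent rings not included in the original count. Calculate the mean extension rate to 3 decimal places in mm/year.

True ring count = 580 − 13 + 6 = 573.
Net length = 315.2 − 8.0 = 307.2 mm.
Extension rate ≈ 307.2 / 573 = 0.536 mm/year.

0.536 mm/year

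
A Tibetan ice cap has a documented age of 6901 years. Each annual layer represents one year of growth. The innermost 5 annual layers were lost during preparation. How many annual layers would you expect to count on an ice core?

At one annual layer per year, 6901 years correspond to 6901 annual layers.
Subtracting the 5 annual layers not captured gives 6901 − 5 = 6896 annual layers in the record.

6896 annual layers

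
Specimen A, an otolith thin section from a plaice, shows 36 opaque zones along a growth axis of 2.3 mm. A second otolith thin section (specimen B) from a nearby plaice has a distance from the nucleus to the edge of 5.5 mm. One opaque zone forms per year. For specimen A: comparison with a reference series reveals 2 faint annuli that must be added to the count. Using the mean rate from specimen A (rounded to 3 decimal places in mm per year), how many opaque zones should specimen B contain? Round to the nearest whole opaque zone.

Specimen A: correcting the raw count gives 36 + 2 = 38 true opaque zones.
A: Extension rate ≈ 2.3 / 38 = 0.061 mm/yr.
B spans 5.5 / 0.061 = 90.16 years ≈ 90 opaque zones.

90 opaque zones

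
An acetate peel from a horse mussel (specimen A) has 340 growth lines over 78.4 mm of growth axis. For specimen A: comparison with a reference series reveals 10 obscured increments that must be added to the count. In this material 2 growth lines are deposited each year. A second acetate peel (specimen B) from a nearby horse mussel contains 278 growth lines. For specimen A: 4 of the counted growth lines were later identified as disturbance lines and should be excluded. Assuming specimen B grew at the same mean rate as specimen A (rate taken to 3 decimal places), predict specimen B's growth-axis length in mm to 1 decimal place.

Specimen A: true growth line count = 340 − 4 + 10 = 346.
Specimen A: 346 growth lines at 2 per year is 346 / 2 = 173 years.
A: 78.4 mm over 173 years gives 78.4 / 173 ≈ 0.453 mm per year.
Specimen B: with 2 growth lines per year, 278 / 2 = 139 years. Length of B = 0.453 × 139 = 63.0 mm.

63.0 mm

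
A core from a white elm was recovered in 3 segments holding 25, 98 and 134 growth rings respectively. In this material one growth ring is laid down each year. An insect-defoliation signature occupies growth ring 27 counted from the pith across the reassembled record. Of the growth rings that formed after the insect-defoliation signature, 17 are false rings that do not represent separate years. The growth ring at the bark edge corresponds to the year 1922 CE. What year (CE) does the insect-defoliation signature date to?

Total growth rings = 25 + 98 + 134 = 257.
Between growth ring 27 and the bark edge there are 257 − 27 = 230 growth rings.
Excluding 17 false growth rings: 230 − 17 = 213.
1922 − 213 = 1709 CE.

1709 CE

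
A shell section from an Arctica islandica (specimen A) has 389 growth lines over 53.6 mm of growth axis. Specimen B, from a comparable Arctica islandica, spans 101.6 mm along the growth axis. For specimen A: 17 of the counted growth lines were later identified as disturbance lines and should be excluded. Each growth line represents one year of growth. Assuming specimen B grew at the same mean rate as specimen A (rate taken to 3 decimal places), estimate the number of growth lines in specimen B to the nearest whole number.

706 growth lines

Specimen A: correcting the raw count gives 389 − 17 = 372 true growth lines.
A: Mean rate = 53.6 mm / 372 years ≈ 0.144 mm/yr.
Specimen B: 101.6 mm / 0.144 mm per year = 705.56 years ≈ 706 growth lines.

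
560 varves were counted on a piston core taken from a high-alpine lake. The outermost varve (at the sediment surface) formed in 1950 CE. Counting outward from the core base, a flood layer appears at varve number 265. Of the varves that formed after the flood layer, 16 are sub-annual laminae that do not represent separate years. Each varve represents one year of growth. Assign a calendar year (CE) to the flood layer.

1671 CE

Between varve 265 and the sediment surface there are 560 − 265 = 295 varves.
Excluding 16 false varves: 295 − 16 = 279.
The varve at the sediment surface is 1950 CE, so the flood layer dates to 1950 − 279 = 1671 CE.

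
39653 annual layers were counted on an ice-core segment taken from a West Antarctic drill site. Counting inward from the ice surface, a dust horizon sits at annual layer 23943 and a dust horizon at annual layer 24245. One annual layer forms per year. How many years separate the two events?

302 years

Separation: 24245 − 23943 = 302 annual layers.
At one annual layer per year, 302 years elapsed between them.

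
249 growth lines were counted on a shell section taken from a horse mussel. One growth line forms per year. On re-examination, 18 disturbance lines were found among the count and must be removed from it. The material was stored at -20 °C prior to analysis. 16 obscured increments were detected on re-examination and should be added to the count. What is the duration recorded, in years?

247 yr

After corrections the count is 249 − 18 + 16 = 247 growth lines.
At one growth line per year, that is 247 years.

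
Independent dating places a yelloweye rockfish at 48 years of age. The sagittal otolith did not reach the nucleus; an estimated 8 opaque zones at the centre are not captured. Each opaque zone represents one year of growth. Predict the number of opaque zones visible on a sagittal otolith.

40 opaque zones

Expected opaque zones over 48 years: 48.
Subtracting the 8 opaque zones not captured gives 48 − 8 = 40 opaque zones in the record.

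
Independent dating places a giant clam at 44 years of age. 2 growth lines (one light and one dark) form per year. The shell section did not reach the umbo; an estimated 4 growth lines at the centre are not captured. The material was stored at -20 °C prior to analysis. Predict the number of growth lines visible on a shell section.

84 growth lines

Expected growth lines: 44 × 2 = 88.
Subtracting the 4 growth lines not captured gives 88 − 4 = 84 growth lines in the record.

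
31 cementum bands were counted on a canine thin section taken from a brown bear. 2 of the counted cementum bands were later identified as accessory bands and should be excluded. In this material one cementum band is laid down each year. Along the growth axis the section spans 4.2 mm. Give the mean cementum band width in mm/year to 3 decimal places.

0.145 mm/year

Adjusted count: 31 − 2 = 29 cementum bands.
4.2 mm over 29 years gives 4.2 / 29 ≈ 0.145 mm/year.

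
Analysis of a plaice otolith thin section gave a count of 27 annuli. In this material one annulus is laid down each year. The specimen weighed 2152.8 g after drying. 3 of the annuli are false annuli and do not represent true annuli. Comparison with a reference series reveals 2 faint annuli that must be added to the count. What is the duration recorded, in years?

26 years

Adjusted count: 27 − 3 + 2 = 26 annuli.
One annulus per year makes the duration 26 years.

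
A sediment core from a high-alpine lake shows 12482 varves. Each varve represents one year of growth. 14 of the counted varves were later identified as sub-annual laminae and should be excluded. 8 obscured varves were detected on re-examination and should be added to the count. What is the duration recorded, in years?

12476 years

Adjusted count: 12482 − 14 + 8 = 12476 varves.
At one varve per year, that is 12476 years.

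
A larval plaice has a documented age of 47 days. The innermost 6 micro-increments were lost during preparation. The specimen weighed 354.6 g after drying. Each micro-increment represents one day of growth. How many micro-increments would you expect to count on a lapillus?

41 micro-increments

At one micro-increment per day, 47 days correspond to 47 micro-increments.
Subtracting the 6 micro-increments not captured gives 47 − 6 = 41 micro-increments in the record.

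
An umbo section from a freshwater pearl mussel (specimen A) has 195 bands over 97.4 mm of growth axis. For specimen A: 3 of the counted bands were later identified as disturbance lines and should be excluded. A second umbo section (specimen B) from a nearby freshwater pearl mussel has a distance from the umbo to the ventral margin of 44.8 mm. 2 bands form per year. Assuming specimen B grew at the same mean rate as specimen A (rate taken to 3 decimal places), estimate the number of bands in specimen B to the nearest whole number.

88 bands

Specimen A: adjusted count: 195 − 3 = 192 bands.
Specimen A: dividing by 2 bands per year: 192 / 2 = 96 years.
A: Mean rate = 97.4 mm / 96 years ≈ 1.015 mm/year.
Specimen B: 44.8 mm / 1.015 mm per year = 44.14 years; at 2 bands per year that is 44.14 × 2 ≈ 88 bands.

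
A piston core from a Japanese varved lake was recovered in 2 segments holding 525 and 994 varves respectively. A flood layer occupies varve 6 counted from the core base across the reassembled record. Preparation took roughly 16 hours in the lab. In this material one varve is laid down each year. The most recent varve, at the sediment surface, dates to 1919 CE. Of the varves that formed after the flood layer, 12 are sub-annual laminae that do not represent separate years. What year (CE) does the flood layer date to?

Total varves = 525 + 994 = 1519.
1519 − 6 = 1513 varves lie beyond the flood layer toward the sediment surface.
Excluding 12 false varves: 1513 − 12 = 1501.
The varve at the sediment surface is 1919 CE, so the flood layer dates to 1919 − 1501 = 418 CE.

418 CE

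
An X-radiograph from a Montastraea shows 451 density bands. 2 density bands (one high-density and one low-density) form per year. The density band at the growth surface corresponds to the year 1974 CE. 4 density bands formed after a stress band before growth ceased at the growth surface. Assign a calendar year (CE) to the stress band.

4 density bands formed after the stress band.
With 2 density bands per year, 4 / 2 = 2 years.
The density band at the growth surface is 1974 CE, so the stress band dates to 1974 − 2 = 1972 CE.

1972 CE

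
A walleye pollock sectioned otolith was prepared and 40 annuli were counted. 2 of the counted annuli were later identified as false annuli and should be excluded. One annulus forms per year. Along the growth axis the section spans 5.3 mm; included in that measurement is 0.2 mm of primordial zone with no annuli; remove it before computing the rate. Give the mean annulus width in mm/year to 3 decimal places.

Correcting the raw count gives 40 − 2 = 38 true annuli.
Net length = 5.3 − 0.2 = 5.1 mm.
5.1 mm over 38 years gives 5.1 / 38 ≈ 0.134 mm/year.

0.134 mm/year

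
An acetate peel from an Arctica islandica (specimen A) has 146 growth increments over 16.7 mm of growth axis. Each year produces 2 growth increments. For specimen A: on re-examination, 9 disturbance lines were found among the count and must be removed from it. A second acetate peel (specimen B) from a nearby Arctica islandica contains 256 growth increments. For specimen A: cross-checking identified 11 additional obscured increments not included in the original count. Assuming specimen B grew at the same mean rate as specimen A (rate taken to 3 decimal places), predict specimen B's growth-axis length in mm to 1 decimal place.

28.9 mm

Specimen A: true growth increment count = 146 − 9 + 11 = 148.
Specimen A: dividing by 2 growth increments per year: 148 / 2 = 74 years.
A: Mean rate = 16.7 mm / 74 years ≈ 0.226 mm/year.
Specimen B: with 2 growth increments per year, 256 / 2 = 128 years. For B, 0.226 mm/year × 128 years = 28.9 mm.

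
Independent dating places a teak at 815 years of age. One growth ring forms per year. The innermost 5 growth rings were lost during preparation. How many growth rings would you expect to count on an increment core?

810 growth rings

One growth ring per year gives 815 growth rings over 815 years.
815 − 5 missed = 810 growth rings expected in the prepared section.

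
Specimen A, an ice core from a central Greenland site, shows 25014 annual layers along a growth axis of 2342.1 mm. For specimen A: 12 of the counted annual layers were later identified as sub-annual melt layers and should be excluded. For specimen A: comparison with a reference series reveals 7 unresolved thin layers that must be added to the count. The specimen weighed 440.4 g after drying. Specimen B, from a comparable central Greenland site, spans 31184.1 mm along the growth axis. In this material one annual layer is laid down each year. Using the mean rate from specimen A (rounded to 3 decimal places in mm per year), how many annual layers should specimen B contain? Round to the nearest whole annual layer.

Specimen A: adjusted count: 25014 − 12 + 7 = 25009 annual layers.
A: 2342.1 mm over 25009 years gives 2342.1 / 25009 ≈ 0.094 mm/yr.
For B, 31184.1 / 0.094 = 331745.74 years ≈ 331746 annual layers.

331746 annual layers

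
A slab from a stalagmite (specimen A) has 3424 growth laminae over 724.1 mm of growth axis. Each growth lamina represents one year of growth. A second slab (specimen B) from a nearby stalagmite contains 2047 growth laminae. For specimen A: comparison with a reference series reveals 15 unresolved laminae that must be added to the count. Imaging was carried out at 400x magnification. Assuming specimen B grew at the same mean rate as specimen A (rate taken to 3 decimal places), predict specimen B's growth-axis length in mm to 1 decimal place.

Specimen A: after corrections the count is 3424 + 15 = 3439 growth laminae.
A: Mean rate = 724.1 mm / 3439 years ≈ 0.211 mm per year.
B's length ≈ 0.211 × 2047 = 431.9 mm.

431.9 mm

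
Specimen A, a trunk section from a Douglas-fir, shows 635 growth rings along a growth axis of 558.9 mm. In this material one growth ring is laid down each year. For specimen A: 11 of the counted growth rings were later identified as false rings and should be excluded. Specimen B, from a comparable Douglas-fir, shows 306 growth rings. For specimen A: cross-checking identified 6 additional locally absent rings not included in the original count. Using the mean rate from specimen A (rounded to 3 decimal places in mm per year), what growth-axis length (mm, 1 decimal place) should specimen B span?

271.4 mm

Specimen A: correcting the raw count gives 635 − 11 + 6 = 630 true growth rings.
A: 558.9 mm over 630 years gives 558.9 / 630 ≈ 0.887 mm/yr.
For B, 0.887 mm/year × 306 years = 271.4 mm.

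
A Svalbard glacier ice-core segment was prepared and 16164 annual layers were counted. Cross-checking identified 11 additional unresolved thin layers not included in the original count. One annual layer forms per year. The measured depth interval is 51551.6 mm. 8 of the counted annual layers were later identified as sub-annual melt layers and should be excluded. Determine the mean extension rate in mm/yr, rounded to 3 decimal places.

3.189 mm/yr

True annual layer count = 16164 − 8 + 11 = 16167.
51551.6 mm over 16167 years gives 51551.6 / 16167 ≈ 3.189 mm/yr.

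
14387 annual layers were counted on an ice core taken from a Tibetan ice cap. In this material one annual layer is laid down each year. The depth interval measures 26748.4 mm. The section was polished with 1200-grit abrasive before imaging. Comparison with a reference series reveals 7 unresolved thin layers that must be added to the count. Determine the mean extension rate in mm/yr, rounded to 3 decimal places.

1.858 mm/yr

After corrections the count is 14387 + 7 = 14394 annual layers.
Mean rate = 26748.4 mm / 14394 years ≈ 1.858 mm/yr.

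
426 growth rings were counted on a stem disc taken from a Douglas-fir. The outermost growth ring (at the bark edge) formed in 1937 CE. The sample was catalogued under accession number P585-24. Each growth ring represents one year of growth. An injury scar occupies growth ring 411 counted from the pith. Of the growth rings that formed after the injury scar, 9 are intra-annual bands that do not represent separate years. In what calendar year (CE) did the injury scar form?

1931 CE

The injury scar sits at growth ring 411 from the pith, so 426 − 411 = 15 growth rings formed after it.
15 − 9 false = 6 true growth rings after the injury scar.
The growth ring at the bark edge is 1937 CE, so the injury scar dates to 1937 − 6 = 1931 CE.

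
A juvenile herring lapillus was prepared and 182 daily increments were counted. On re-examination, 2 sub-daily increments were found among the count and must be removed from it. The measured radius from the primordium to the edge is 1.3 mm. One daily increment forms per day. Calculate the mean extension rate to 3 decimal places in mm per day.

0.007 mm per day

Correcting the raw count gives 182 − 2 = 180 true daily increments.
1.3 mm over 180 days gives 1.3 / 180 ≈ 0.007 mm per day.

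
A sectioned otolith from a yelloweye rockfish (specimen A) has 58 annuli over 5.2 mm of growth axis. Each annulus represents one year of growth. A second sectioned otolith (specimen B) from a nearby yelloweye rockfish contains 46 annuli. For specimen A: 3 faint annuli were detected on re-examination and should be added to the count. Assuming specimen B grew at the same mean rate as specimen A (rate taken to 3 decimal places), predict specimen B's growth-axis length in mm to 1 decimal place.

3.9 mm

Specimen A: correcting the raw count gives 58 + 3 = 61 true annuli.
A: 5.2 mm over 61 years gives 5.2 / 61 ≈ 0.085 mm/year.
B's length ≈ 0.085 × 46 = 3.9 mm.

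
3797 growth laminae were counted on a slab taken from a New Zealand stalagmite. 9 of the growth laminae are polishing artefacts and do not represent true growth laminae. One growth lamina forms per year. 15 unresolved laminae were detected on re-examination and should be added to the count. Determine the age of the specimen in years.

3803 yr

True growth lamina count = 3797 − 9 + 15 = 3803.
At one growth lamina per year, that is 3803 years.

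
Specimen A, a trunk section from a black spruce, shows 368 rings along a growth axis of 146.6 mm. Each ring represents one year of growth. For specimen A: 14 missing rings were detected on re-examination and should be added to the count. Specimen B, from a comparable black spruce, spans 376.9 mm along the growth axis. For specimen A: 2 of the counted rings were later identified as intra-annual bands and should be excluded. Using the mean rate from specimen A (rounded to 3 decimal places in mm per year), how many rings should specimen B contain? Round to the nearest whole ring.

Specimen A: true ring count = 368 − 2 + 14 = 380.
A: Mean rate = 146.6 mm / 380 years ≈ 0.386 mm per year.
B spans 376.9 / 0.386 = 976.42 years ≈ 976 rings.

976 rings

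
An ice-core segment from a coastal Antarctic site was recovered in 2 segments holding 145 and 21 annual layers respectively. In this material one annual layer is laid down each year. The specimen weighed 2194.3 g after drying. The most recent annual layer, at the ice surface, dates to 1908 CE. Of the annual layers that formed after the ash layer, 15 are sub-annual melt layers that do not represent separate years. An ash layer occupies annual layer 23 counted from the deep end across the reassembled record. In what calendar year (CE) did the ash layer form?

Total annual layers = 145 + 21 = 166.
The ash layer sits at annual layer 23 from the deep end, so 166 − 23 = 143 annual layers formed after it.
Excluding 15 false annual layers: 143 − 15 = 128.
The annual layer at the ice surface is 1908 CE, so the ash layer dates to 1908 − 128 = 1780 CE.

1780 CE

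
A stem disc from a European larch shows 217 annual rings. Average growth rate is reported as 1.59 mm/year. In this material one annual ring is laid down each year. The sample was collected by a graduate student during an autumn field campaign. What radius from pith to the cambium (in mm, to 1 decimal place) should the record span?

217 years of growth are recorded.
217 years at 1.59 mm/year gives 1.59 × 217 = 345.0 mm.

345.0 mm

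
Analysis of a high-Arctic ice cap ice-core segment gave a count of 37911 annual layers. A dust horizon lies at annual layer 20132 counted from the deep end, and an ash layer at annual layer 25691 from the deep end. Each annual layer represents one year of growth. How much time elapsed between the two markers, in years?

5559 years

The two markers are separated by 25691 − 20132 = 5559 annual layers.
At one annual layer per year, 5559 years elapsed between them.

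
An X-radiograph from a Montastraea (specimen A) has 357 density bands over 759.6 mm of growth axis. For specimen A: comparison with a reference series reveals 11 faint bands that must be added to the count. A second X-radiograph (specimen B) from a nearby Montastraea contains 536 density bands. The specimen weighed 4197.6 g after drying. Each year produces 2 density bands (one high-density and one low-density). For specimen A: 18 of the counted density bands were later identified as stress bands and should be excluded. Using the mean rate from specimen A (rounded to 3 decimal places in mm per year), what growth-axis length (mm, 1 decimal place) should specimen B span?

1163.4 mm

Specimen A: true density band count = 357 − 18 + 11 = 350.
Specimen A: 350 density bands at 2 per year is 350 / 2 = 175 years.
A: 759.6 mm over 175 years gives 759.6 / 175 ≈ 4.341 mm/yr.
Specimen B: 536 density bands at 2 per year is 536 / 2 = 268 years. For B, 4.341 mm/year × 268 years = 1163.4 mm.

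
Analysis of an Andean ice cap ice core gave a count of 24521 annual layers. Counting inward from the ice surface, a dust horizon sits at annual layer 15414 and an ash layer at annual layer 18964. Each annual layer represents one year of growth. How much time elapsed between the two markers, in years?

3550 years

Separation: 18964 − 15414 = 3550 annual layers.
That is 3550 years at one annual layer per year.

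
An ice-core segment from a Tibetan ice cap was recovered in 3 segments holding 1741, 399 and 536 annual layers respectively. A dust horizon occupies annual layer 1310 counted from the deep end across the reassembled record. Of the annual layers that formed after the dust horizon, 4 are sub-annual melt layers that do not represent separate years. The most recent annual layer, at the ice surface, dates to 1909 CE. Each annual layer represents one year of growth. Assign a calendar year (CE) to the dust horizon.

Total annual layers = 1741 + 399 + 536 = 2676.
The dust horizon sits at annual layer 1310 from the deep end, so 2676 − 1310 = 1366 annual layers formed after it.
Removing the 4 false annual layers leaves 1366 − 4 = 1362 true annual layers beyond the dust horizon.
Counting back 1362 years from 1909 CE places the dust horizon in 1909 − 1362 = 547 CE.

547 CE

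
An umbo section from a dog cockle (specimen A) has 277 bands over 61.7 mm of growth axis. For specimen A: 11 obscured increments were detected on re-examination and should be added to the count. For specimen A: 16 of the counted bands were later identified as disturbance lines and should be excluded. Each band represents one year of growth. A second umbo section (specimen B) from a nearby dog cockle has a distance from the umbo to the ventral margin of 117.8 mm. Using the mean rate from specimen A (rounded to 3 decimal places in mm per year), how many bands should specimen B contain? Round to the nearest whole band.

Specimen A: after corrections the count is 277 − 16 + 11 = 272 bands.
A: Mean rate = 61.7 mm / 272 years ≈ 0.227 mm/yr.
Specimen B: 117.8 mm / 0.227 mm per year = 518.94 years ≈ 519 bands.

519 bands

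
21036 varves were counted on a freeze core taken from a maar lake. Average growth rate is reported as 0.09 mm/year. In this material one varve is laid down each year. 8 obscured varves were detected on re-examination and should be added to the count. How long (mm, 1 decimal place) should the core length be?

After corrections the count is 21036 + 8 = 21044 varves.
21044 years at 0.09 mm/year gives 0.09 × 21044 = 1894.0 mm.

1894.0 mm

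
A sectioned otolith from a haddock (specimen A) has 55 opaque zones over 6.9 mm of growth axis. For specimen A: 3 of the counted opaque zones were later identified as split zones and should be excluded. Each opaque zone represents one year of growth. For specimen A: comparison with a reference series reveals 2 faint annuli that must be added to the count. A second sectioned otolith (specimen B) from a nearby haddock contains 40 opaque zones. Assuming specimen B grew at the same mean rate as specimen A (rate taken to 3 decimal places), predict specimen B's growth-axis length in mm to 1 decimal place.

5.1 mm

Specimen A: true opaque zone count = 55 − 3 + 2 = 54.
A: 6.9 mm over 54 years gives 6.9 / 54 ≈ 0.128 mm per year.
Length of B = 0.128 × 40 = 5.1 mm.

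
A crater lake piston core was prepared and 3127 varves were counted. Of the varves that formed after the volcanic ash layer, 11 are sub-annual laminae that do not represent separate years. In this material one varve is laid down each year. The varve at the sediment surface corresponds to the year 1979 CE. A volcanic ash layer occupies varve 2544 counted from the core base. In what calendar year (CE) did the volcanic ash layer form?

1407 CE

The volcanic ash layer sits at varve 2544 from the core base, so 3127 − 2544 = 583 varves formed after it.
Removing the 11 false varves leaves 583 − 11 = 572 true varves beyond the volcanic ash layer.
The varve at the sediment surface is 1979 CE, so the volcanic ash layer dates to 1979 − 572 = 1407 CE.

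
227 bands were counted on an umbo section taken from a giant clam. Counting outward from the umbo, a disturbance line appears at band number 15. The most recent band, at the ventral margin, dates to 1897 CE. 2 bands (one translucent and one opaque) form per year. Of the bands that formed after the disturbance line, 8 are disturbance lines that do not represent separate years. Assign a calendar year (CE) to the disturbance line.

1795 CE

227 − 15 = 212 bands lie beyond the disturbance line toward the ventral margin.
212 − 8 false = 204 true bands after the disturbance line.
Dividing by 2 bands per year: 204 / 2 = 102 years.
The band at the ventral margin is 1897 CE, so the disturbance line dates to 1897 − 102 = 1795 CE.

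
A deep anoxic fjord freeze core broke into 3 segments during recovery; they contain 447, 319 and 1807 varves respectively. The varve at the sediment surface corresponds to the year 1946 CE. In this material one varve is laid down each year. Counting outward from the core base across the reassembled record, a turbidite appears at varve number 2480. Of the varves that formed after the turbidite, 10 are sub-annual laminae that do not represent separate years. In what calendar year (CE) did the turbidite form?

1863 CE

Total varves = 447 + 319 + 1807 = 2573.
Between varve 2480 and the sediment surface there are 2573 − 2480 = 93 varves.
Removing the 10 false varves leaves 93 − 10 = 83 true varves beyond the turbidite.
Counting back 83 years from 1946 CE places the turbidite in 1946 − 83 = 1863 CE.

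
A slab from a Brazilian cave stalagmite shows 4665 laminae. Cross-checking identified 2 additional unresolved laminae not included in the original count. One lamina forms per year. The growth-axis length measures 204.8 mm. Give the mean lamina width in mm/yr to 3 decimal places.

0.044 mm/yr

True lamina count = 4665 + 2 = 4667.
204.8 mm over 4667 years gives 204.8 / 4667 ≈ 0.044 mm/yr.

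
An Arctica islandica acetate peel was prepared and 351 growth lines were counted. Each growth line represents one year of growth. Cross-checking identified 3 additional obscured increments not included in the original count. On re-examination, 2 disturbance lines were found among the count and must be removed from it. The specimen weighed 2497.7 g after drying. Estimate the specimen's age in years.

352 years

True growth line count = 351 − 2 + 3 = 352.
With a one-to-one growth line periodicity this is 352 years.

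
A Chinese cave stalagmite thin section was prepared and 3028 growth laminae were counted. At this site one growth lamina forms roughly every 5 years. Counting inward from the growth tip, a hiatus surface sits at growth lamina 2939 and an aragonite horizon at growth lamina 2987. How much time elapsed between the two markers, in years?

Separation: 2987 − 2939 = 48 growth laminae.
At 5 years per growth lamina, 48 × 5 = 240 years.

240 years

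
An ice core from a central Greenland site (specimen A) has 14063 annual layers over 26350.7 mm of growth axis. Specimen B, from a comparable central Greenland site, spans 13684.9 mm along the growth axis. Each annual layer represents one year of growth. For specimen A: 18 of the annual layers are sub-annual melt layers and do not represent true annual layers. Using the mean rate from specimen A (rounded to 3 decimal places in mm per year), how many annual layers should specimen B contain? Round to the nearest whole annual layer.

7295 annual layers

Specimen A: correcting the raw count gives 14063 − 18 = 14045 true annual layers.
A: 26350.7 mm over 14045 years gives 26350.7 / 14045 ≈ 1.876 mm/year.
For B, 13684.9 / 1.876 = 7294.72 years ≈ 7295 annual layers.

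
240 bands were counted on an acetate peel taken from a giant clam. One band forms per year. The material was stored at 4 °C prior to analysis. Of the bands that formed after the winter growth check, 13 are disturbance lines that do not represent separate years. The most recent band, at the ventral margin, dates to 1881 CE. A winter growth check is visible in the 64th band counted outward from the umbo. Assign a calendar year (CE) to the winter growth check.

1718 CE

Between band 64 and the ventral margin there are 240 − 64 = 176 bands.
Removing the 13 false bands leaves 176 − 13 = 163 true bands beyond the winter growth check.
Counting back 163 years from 1881 CE places the winter growth check in 1881 − 163 = 1718 CE.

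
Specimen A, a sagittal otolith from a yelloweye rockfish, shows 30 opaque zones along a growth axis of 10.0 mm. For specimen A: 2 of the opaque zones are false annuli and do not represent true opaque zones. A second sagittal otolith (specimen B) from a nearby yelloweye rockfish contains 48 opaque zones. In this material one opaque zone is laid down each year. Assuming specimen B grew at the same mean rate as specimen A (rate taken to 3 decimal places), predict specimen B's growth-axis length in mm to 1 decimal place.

17.1 mm

Specimen A: adjusted count: 30 − 2 = 28 opaque zones.
A: 10.0 mm over 28 years gives 10.0 / 28 ≈ 0.357 mm per year.
For B, 0.357 mm/year × 48 years = 17.1 mm.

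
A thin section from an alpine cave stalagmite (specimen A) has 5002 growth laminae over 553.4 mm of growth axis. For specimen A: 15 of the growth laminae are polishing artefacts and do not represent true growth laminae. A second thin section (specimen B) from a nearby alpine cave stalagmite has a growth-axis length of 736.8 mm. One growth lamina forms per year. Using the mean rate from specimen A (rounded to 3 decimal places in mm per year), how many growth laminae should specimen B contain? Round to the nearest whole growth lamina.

6638 growth laminae

Specimen A: adjusted count: 5002 − 15 = 4987 growth laminae.
A: Extension rate ≈ 553.4 / 4987 = 0.111 mm/yr.
Specimen B: 736.8 mm / 0.111 mm per year = 6637.84 years ≈ 6638 growth laminae.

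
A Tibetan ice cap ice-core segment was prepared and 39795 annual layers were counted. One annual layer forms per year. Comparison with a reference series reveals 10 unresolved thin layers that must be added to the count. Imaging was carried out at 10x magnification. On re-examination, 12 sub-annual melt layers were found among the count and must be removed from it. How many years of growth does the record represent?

After corrections the count is 39795 − 12 + 10 = 39793 annual layers.
With a one-to-one annual layer periodicity this is 39793 years.

39793 years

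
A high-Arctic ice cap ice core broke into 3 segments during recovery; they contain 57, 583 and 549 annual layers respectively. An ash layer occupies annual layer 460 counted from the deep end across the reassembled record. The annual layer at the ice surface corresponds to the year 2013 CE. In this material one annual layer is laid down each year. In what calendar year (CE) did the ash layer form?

Total annual layers = 57 + 583 + 549 = 1189.
The ash layer sits at annual layer 460 from the deep end, so 1189 − 460 = 729 annual layers formed after it.
Counting back 729 years from 2013 CE places the ash layer in 2013 − 729 = 1284 CE.

1284 CE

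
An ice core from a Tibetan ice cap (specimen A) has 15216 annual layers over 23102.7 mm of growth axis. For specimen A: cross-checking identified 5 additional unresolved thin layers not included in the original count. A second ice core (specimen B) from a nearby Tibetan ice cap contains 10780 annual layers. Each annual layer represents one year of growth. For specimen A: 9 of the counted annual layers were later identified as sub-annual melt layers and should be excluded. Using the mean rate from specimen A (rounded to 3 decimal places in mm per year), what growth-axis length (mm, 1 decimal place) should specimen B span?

Specimen A: adjusted count: 15216 − 9 + 5 = 15212 annual layers.
A: Extension rate ≈ 23102.7 / 15212 = 1.519 mm/year.
Length of B = 1.519 × 10780 = 16374.8 mm.

16374.8 mm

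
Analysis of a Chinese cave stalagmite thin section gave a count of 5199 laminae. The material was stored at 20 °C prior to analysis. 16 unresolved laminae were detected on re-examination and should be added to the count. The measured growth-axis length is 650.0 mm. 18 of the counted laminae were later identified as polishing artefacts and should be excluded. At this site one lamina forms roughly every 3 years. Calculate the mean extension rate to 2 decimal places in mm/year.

0.04 mm/year

Correcting the raw count gives 5199 − 18 + 16 = 5197 true laminae.
At 3 years per lamina, 5197 × 3 = 15591 years.
Mean rate = 650.0 mm / 15591 years ≈ 0.04 mm/year.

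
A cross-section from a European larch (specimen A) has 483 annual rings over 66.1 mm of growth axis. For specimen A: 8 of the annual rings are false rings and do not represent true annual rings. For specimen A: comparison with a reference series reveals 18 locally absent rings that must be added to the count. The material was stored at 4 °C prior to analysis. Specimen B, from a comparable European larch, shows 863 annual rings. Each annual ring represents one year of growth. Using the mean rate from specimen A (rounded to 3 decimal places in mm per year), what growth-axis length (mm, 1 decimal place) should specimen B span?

Specimen A: correcting the raw count gives 483 − 8 + 18 = 493 true annual rings.
A: Mean rate = 66.1 mm / 493 years ≈ 0.134 mm per year.
B's length ≈ 0.134 × 863 = 115.6 mm.

115.6 mm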